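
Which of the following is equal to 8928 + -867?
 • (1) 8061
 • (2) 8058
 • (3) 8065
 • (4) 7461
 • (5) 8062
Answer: 1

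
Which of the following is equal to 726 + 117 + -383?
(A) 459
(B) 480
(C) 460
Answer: C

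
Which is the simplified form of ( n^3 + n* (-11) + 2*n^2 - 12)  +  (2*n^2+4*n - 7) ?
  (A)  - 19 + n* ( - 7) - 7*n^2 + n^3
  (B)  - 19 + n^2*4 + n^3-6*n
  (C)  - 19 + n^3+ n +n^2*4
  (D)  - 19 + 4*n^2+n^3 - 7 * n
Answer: D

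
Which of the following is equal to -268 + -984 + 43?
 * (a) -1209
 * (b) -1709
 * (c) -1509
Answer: a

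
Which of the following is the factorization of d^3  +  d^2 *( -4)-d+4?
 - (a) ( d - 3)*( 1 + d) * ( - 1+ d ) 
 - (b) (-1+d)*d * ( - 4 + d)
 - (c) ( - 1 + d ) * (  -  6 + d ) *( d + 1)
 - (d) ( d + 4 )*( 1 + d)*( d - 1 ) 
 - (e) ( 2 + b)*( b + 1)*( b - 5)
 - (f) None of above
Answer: f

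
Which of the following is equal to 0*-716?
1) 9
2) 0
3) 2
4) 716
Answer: 2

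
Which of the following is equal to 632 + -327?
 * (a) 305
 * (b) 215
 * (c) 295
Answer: a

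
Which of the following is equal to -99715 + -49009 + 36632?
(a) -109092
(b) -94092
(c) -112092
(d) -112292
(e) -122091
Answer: c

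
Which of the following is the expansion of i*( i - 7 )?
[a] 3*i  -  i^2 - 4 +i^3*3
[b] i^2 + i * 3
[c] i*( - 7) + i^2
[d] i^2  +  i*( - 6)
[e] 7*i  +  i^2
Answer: c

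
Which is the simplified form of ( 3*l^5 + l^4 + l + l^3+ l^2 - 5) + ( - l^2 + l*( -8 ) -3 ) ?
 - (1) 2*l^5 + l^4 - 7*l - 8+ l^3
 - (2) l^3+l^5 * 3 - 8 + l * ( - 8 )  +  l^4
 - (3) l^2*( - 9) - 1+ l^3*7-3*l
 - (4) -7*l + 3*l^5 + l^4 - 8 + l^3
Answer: 4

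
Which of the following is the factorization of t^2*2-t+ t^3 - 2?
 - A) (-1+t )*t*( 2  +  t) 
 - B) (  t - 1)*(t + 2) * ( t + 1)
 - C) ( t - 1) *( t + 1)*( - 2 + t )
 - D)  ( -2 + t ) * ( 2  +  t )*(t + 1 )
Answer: B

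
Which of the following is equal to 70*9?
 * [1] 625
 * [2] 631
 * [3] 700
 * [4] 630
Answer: 4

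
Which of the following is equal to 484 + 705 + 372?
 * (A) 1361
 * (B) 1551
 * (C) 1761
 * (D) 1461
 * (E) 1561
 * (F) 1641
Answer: E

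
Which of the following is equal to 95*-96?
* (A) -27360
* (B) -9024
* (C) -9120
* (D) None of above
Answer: C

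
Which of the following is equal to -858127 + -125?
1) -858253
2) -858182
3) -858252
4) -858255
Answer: 3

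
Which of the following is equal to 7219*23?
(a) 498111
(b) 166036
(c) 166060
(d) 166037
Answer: d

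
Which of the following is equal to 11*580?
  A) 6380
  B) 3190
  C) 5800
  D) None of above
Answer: A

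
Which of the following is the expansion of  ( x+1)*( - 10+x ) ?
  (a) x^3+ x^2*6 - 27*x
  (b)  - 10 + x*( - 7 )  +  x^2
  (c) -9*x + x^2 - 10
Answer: c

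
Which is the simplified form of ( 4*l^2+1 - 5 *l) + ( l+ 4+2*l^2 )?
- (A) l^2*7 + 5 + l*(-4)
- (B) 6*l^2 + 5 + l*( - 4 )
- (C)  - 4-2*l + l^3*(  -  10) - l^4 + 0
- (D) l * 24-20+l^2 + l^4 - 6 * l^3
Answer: B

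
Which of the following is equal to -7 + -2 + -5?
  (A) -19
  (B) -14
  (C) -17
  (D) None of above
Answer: B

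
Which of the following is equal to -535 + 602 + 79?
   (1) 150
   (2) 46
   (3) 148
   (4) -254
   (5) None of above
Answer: 5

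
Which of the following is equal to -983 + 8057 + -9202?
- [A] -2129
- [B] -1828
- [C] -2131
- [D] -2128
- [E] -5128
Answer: D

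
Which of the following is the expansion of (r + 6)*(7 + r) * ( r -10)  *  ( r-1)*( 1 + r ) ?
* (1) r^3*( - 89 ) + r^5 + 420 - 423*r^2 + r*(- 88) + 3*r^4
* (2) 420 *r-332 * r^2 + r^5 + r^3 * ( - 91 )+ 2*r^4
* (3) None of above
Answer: 3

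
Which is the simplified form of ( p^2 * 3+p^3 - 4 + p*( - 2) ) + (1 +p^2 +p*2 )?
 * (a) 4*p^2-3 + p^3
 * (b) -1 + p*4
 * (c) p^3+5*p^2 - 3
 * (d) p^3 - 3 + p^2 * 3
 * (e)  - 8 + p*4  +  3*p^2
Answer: a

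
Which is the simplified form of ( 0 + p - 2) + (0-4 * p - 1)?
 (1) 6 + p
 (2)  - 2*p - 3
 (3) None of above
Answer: 3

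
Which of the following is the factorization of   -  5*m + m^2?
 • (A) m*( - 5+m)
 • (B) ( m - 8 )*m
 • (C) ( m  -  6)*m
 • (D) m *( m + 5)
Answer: A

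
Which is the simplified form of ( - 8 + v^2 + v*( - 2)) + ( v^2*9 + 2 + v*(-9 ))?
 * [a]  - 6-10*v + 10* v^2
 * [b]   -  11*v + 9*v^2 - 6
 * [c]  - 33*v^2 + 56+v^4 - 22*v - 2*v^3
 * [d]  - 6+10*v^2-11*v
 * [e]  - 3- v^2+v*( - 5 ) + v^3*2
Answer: d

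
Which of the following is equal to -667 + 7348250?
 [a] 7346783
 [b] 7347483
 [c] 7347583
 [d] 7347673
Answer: c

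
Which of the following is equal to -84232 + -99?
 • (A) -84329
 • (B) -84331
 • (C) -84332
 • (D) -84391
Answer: B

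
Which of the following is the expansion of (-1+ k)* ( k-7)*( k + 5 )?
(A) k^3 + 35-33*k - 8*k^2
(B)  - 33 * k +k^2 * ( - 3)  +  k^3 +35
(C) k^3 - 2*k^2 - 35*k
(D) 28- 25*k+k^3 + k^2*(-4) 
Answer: B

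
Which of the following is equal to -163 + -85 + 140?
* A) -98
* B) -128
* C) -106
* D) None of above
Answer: D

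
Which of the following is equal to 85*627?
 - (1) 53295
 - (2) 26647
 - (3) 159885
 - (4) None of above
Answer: 1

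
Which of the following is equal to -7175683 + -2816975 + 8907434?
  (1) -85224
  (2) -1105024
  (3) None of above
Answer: 3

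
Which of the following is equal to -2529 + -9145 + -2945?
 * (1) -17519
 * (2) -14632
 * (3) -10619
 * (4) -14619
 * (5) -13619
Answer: 4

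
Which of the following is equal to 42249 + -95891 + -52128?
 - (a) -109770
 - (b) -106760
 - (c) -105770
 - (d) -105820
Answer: c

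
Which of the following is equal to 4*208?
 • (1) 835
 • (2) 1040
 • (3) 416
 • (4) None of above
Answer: 4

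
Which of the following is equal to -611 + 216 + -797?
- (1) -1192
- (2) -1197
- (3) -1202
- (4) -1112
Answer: 1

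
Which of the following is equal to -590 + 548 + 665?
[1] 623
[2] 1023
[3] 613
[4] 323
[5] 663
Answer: 1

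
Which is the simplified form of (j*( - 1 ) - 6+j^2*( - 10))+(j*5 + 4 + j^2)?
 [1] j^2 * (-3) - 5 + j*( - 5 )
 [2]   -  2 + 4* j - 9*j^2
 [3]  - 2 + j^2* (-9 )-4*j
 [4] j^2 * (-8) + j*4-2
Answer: 2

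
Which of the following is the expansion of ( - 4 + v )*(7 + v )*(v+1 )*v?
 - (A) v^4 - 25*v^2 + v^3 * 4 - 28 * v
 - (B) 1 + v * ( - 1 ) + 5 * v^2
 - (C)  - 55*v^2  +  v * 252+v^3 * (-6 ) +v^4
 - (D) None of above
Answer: A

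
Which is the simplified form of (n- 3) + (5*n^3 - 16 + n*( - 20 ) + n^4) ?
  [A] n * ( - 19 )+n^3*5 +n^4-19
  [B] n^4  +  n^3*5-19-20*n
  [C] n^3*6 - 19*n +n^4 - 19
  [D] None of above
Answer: A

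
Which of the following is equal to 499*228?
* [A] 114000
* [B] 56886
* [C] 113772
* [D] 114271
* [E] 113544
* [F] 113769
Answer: C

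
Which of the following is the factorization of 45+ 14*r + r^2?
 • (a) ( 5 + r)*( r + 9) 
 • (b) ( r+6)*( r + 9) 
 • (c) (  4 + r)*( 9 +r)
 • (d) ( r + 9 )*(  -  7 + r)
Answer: a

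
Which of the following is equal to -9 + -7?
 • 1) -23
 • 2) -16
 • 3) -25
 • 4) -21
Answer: 2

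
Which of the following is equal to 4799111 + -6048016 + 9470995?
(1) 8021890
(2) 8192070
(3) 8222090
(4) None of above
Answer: 3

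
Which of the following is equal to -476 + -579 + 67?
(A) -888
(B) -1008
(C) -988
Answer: C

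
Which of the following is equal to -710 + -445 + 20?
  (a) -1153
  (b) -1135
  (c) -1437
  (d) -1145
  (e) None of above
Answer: b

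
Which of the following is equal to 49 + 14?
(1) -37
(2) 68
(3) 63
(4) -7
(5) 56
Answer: 3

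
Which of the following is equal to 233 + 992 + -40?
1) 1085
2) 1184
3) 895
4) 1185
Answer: 4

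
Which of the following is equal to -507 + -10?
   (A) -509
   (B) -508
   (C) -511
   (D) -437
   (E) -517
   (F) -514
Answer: E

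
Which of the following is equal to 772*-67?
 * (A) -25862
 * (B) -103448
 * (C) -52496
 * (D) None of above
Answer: D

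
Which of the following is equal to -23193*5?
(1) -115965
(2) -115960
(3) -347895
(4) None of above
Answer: 1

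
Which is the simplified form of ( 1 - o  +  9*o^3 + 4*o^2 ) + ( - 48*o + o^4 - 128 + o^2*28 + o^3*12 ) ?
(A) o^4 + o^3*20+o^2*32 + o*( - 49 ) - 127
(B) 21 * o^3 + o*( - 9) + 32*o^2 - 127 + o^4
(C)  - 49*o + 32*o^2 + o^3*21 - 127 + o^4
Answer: C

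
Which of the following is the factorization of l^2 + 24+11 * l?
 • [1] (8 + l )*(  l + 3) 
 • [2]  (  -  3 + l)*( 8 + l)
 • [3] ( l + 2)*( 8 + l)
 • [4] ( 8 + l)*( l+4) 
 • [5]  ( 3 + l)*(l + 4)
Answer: 1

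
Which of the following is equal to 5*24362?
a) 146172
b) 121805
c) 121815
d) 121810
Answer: d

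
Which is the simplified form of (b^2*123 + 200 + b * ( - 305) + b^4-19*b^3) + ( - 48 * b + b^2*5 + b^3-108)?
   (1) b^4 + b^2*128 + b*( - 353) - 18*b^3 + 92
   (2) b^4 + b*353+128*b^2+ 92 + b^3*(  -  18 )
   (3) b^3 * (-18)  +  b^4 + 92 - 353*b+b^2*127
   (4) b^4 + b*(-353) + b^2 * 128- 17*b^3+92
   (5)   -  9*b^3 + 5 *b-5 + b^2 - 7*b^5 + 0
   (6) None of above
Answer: 1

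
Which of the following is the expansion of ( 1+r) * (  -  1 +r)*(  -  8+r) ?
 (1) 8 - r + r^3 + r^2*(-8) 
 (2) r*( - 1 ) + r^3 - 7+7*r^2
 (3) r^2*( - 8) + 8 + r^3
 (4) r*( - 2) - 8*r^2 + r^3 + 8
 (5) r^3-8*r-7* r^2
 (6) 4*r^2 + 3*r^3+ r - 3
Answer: 1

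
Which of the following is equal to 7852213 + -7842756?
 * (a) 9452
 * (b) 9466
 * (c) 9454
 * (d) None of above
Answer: d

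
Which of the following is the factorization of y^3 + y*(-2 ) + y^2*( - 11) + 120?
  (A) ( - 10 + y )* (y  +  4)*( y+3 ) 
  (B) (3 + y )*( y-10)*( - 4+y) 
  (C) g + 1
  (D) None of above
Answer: B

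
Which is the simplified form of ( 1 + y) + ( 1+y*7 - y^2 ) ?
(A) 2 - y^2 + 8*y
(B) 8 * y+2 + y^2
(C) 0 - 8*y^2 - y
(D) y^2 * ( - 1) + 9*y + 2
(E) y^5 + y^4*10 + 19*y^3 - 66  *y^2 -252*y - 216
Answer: A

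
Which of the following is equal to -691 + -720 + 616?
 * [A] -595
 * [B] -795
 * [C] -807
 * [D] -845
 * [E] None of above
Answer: B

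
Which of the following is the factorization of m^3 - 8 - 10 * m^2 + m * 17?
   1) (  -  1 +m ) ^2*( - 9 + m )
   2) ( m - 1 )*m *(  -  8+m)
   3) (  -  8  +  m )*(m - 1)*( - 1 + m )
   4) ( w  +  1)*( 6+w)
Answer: 3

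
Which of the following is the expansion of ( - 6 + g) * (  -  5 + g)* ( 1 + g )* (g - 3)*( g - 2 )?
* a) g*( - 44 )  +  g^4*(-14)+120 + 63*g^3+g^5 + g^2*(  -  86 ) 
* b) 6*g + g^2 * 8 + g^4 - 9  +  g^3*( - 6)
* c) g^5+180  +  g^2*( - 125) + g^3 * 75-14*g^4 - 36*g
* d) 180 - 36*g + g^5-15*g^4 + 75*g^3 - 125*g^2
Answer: d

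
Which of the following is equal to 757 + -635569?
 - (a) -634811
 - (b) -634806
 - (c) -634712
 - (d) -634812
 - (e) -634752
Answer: d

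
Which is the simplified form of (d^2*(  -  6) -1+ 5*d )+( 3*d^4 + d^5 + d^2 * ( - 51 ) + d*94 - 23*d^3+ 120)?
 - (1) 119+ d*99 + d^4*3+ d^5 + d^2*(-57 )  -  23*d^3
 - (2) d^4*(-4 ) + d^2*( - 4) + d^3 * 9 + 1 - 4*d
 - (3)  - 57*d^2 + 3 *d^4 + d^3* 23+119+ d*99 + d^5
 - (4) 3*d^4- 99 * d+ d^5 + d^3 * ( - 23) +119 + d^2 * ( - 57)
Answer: 1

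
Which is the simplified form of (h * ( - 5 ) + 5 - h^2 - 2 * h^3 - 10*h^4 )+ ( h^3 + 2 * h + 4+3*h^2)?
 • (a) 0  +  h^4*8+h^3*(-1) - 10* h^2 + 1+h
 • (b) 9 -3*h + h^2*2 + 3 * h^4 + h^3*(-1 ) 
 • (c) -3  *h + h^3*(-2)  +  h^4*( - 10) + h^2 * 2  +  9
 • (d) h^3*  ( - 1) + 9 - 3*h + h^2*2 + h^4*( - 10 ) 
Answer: d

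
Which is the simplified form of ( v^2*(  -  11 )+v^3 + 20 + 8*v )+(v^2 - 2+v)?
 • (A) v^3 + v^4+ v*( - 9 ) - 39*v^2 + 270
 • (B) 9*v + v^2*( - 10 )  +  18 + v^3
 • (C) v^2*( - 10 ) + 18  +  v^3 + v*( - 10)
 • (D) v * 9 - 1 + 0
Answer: B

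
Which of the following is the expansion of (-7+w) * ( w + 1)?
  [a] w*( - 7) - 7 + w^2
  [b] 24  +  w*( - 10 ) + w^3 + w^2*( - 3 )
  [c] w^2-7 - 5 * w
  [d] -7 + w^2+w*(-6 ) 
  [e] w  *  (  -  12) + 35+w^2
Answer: d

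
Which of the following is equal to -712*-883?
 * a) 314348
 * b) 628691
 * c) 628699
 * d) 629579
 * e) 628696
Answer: e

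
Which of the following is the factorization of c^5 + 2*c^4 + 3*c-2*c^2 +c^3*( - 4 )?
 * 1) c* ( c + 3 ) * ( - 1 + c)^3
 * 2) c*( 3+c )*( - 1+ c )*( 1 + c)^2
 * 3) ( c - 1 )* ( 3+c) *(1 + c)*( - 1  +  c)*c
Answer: 3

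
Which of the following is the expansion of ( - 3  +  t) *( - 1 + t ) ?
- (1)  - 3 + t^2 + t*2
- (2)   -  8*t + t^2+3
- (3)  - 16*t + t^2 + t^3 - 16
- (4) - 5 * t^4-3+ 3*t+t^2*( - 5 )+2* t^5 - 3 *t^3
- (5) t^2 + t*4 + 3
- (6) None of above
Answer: 6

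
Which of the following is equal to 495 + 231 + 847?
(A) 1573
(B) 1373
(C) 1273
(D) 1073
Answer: A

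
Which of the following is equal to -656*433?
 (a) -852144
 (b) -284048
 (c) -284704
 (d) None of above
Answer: b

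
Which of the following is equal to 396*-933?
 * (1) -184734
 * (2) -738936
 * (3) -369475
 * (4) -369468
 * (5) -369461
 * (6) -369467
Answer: 4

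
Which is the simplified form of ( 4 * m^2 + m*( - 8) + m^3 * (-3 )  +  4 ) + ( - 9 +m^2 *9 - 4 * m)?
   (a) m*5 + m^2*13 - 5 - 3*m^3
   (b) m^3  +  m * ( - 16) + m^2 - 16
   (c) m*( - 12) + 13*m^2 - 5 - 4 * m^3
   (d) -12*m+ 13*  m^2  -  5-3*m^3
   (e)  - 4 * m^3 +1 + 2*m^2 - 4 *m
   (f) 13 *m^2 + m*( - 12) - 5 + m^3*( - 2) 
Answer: d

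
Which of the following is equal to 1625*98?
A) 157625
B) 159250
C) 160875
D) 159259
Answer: B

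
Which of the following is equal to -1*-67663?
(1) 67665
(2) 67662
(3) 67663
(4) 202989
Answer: 3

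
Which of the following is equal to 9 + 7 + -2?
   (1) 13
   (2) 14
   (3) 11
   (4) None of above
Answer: 2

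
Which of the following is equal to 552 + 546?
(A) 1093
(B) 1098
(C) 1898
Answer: B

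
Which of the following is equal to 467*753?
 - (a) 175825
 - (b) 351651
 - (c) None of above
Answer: b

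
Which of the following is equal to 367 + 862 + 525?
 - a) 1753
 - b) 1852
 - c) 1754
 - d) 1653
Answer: c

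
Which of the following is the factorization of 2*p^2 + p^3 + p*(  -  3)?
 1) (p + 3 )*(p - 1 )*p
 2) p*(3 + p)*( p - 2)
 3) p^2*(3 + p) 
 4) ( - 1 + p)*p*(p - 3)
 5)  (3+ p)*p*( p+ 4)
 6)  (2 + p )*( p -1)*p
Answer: 1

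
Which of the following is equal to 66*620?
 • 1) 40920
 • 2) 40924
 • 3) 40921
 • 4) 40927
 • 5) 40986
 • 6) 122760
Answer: 1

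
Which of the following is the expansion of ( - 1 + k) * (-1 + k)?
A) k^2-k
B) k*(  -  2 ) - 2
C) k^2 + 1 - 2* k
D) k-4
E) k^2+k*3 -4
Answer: C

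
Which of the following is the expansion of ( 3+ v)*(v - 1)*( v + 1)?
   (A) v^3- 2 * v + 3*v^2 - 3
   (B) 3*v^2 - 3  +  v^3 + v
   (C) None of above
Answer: C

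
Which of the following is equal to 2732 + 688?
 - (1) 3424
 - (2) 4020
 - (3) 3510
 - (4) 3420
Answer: 4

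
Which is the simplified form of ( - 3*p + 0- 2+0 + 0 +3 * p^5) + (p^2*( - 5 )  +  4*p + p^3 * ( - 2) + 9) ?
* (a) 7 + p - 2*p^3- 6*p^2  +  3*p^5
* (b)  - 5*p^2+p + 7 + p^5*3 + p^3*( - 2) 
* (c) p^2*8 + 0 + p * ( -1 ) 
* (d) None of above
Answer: b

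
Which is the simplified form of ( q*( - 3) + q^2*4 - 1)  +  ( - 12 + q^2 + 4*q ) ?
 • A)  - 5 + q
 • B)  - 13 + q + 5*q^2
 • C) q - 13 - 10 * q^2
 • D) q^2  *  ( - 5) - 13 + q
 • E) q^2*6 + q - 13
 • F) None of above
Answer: B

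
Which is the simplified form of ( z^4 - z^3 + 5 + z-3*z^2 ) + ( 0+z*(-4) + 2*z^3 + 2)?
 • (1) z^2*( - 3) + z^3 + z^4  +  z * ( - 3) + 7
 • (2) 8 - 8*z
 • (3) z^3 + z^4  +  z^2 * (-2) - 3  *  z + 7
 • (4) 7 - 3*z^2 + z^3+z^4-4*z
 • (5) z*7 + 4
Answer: 1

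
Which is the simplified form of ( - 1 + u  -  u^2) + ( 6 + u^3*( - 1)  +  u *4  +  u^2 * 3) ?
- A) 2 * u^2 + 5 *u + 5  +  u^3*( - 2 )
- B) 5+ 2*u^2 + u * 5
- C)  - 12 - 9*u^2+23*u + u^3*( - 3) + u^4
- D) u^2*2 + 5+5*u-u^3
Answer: D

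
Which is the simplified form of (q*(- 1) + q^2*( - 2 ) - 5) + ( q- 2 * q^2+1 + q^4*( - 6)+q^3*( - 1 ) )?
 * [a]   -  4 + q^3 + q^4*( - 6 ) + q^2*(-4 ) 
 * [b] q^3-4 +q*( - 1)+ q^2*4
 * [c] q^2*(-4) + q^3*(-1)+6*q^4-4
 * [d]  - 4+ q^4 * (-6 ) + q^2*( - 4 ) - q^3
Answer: d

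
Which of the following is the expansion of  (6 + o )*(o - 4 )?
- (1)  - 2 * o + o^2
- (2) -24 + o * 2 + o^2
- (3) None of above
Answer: 2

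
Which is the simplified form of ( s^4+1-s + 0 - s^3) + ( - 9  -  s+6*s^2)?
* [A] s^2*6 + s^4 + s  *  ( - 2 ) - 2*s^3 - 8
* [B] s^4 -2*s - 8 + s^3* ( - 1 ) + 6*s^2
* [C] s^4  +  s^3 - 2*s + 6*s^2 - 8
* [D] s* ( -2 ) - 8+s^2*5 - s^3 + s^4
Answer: B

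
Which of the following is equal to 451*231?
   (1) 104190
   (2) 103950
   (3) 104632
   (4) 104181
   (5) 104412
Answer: 4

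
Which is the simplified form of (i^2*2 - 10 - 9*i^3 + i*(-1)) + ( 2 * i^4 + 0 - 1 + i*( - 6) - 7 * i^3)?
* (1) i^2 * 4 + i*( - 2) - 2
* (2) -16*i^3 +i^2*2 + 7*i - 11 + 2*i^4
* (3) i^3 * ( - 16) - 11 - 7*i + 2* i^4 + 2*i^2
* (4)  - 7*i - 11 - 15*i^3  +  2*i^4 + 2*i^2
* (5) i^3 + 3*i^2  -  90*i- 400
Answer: 3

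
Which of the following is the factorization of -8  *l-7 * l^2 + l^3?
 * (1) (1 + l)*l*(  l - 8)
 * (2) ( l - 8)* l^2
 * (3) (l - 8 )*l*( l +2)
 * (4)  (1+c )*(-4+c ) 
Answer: 1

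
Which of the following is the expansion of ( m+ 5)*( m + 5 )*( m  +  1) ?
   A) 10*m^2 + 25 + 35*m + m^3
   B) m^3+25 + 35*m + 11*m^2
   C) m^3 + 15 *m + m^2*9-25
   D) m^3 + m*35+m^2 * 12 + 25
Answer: B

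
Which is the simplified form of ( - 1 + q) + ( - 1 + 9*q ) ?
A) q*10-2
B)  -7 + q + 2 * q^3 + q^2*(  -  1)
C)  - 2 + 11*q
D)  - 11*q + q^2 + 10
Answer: A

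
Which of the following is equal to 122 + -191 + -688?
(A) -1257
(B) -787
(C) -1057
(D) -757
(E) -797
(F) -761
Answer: D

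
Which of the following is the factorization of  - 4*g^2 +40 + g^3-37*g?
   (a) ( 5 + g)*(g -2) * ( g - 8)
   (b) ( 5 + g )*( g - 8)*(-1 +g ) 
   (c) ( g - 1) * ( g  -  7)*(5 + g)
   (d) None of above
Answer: b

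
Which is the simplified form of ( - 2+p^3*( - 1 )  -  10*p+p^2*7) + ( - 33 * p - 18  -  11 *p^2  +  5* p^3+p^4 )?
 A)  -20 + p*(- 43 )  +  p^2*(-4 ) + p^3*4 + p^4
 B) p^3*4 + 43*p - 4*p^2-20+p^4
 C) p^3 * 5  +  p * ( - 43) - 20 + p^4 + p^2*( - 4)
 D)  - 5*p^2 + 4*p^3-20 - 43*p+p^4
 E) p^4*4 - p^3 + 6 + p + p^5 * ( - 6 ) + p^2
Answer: A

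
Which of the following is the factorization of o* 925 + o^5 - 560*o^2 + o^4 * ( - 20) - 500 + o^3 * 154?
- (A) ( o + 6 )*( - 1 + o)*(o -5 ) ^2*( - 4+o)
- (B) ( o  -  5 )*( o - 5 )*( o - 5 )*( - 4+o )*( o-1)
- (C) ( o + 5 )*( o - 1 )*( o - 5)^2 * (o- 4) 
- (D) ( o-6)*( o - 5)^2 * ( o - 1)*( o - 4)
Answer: B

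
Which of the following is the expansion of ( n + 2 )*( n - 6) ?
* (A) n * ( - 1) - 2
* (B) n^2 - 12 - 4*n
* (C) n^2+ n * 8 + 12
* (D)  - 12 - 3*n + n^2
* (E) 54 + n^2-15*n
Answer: B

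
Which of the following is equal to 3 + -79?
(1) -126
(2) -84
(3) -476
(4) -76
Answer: 4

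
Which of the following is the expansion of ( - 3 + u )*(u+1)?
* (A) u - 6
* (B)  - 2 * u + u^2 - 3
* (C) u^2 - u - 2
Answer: B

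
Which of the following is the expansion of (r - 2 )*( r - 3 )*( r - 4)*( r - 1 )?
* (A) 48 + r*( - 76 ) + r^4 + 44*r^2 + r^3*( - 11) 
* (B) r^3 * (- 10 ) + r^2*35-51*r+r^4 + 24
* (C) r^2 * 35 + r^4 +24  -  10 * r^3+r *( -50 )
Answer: C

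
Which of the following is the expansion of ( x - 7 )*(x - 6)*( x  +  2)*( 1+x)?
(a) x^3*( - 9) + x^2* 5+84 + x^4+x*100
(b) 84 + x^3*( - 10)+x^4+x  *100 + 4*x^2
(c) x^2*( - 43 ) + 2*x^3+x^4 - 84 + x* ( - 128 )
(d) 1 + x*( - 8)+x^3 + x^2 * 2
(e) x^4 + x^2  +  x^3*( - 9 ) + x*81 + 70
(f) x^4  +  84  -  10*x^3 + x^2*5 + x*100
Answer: f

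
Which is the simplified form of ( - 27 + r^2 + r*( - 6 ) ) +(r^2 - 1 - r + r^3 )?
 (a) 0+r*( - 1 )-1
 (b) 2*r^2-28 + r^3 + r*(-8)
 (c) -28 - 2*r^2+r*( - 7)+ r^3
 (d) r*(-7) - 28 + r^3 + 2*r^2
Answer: d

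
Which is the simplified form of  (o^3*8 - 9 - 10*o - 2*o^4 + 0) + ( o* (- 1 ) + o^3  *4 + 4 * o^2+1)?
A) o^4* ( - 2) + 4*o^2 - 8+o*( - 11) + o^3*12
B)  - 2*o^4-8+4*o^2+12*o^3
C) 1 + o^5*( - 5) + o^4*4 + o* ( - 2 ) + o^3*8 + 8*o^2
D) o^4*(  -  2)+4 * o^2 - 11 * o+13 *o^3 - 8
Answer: A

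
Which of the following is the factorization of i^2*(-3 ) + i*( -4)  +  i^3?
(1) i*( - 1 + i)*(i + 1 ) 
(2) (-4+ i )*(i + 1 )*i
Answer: 2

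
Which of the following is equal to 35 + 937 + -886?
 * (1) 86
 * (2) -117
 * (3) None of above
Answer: 1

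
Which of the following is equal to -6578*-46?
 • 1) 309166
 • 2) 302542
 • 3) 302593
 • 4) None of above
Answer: 4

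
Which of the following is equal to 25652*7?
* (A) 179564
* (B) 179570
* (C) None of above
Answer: A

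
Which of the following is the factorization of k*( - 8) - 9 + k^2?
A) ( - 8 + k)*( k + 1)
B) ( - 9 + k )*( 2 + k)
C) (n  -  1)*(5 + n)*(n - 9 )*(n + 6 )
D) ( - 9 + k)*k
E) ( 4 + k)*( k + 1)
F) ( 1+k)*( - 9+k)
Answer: F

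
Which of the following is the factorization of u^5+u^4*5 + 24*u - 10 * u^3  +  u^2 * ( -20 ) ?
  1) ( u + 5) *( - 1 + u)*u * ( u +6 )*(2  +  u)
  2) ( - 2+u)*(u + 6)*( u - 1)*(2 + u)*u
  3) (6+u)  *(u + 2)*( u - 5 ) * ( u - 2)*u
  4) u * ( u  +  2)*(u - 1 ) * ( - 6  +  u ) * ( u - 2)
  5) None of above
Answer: 2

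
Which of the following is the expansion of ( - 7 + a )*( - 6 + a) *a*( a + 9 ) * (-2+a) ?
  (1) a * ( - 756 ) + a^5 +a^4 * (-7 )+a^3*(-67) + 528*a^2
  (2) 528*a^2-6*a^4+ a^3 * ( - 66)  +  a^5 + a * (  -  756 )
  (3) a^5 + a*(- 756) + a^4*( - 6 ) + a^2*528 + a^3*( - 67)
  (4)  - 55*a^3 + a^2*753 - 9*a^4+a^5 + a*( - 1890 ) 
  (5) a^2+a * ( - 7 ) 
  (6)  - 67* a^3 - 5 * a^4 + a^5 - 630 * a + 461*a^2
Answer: 3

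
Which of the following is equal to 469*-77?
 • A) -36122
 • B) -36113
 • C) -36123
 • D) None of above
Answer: B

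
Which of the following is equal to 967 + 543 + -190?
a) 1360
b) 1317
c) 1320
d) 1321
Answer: c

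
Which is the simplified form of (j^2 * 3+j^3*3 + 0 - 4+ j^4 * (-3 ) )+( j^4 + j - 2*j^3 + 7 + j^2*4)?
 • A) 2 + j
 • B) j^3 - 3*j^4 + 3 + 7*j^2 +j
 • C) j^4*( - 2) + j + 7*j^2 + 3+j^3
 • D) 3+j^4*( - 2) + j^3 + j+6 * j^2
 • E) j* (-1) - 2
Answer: C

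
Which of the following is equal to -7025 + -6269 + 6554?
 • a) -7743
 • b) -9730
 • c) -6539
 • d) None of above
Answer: d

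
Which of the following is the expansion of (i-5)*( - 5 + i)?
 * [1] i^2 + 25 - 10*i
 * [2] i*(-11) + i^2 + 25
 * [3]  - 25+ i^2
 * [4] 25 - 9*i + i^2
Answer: 1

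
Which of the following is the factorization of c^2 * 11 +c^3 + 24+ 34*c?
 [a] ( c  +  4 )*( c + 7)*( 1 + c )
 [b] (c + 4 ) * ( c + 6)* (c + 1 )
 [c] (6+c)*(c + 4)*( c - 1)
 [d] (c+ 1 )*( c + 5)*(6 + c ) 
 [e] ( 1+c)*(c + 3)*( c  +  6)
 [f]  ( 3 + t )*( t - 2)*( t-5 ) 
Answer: b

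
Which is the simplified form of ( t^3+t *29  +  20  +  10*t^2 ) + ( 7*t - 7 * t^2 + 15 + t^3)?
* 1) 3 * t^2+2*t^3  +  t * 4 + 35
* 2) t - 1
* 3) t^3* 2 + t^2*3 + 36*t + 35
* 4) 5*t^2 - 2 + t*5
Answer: 3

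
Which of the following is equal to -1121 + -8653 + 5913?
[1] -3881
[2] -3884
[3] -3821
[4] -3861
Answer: 4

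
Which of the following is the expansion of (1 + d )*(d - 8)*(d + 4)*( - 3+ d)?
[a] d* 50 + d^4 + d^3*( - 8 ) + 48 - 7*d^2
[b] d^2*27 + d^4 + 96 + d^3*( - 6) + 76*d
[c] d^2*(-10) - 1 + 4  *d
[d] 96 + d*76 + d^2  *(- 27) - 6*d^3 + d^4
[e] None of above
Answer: d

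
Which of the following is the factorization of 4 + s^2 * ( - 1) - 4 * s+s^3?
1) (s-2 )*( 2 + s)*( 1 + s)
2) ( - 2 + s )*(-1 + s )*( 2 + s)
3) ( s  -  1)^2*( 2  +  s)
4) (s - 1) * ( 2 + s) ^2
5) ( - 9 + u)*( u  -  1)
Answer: 2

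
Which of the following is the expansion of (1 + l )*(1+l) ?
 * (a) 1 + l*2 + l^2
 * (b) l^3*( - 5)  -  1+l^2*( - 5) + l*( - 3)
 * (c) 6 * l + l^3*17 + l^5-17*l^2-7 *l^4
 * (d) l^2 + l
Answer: a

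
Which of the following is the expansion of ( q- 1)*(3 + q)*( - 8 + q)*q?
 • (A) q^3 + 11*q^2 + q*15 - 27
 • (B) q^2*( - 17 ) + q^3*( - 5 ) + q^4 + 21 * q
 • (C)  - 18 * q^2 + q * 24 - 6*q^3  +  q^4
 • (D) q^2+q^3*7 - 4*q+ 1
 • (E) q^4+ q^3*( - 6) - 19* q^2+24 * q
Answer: E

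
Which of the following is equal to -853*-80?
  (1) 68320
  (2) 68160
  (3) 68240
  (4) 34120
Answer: 3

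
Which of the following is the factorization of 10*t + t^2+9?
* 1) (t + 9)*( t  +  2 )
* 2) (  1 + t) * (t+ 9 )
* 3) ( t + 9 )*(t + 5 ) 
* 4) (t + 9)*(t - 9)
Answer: 2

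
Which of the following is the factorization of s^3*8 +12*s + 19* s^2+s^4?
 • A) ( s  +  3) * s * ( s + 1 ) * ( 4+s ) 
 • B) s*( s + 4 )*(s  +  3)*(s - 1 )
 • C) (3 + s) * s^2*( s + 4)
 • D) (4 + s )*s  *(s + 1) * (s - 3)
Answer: A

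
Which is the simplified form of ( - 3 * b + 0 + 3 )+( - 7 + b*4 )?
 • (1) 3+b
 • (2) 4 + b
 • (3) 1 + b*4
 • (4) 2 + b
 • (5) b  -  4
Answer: 5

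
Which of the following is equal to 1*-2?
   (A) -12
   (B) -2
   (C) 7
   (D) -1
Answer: B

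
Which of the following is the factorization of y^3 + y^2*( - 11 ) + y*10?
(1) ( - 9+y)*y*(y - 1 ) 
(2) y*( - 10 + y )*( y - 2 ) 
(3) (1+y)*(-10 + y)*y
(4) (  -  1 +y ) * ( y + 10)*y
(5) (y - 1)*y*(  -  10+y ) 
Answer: 5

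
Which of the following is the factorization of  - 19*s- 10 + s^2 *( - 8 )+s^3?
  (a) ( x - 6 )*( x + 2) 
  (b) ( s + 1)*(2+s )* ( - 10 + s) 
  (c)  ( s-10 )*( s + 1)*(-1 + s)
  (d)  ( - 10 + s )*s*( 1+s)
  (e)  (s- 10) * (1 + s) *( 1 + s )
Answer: e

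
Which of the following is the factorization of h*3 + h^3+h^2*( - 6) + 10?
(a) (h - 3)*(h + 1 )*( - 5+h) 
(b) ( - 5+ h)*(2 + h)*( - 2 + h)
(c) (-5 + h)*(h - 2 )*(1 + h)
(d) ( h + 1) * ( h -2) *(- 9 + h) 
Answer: c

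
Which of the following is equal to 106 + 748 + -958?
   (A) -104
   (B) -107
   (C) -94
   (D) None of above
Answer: A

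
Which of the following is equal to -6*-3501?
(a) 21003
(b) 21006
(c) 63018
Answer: b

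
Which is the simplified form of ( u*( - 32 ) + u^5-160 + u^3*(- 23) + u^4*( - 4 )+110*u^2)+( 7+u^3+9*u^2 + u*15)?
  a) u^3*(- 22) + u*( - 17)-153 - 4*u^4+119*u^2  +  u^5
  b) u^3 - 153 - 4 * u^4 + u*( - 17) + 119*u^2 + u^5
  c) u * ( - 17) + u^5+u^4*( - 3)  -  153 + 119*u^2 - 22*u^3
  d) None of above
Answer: a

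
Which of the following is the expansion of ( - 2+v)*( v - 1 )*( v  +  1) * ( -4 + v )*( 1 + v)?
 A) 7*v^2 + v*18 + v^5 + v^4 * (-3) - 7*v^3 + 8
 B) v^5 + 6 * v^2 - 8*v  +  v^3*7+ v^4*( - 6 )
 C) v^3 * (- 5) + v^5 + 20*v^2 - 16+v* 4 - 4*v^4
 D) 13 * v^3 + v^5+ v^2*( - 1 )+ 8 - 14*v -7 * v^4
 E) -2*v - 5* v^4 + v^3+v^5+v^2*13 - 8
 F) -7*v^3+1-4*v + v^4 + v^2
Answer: E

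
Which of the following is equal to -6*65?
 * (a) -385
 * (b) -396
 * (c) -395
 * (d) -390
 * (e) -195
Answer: d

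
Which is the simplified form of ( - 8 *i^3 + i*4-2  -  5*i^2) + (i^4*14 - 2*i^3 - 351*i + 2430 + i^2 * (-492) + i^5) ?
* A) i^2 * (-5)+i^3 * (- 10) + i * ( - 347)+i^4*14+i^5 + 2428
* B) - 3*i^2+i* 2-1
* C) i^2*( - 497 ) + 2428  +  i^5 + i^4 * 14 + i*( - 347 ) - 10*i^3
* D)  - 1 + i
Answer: C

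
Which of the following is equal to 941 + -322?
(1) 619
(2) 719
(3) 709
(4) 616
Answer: 1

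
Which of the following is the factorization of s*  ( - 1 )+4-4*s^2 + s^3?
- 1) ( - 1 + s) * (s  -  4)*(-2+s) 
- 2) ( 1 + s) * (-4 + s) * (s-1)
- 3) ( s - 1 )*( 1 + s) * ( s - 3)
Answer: 2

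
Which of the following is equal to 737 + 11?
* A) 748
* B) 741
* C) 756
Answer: A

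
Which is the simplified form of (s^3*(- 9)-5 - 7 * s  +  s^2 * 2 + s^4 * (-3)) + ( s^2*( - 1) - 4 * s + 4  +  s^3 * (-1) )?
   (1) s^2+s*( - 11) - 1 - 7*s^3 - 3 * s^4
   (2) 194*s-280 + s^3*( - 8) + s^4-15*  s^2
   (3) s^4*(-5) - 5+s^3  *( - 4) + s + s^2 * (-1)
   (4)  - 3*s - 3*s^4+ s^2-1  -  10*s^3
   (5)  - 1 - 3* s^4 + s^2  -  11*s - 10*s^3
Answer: 5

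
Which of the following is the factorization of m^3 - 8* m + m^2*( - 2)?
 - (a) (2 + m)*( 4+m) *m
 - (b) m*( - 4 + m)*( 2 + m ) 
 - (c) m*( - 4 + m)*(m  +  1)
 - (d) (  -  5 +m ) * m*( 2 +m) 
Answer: b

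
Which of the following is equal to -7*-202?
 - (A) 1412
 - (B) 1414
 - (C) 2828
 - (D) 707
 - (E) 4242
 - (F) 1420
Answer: B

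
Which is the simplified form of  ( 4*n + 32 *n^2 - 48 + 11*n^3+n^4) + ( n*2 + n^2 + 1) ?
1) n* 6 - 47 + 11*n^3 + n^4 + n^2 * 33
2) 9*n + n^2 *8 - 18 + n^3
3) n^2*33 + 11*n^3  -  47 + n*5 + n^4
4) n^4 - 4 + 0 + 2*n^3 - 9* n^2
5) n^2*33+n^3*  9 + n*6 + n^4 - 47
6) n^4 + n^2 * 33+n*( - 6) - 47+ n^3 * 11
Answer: 1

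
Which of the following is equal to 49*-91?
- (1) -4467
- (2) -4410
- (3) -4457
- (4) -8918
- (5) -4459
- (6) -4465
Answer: 5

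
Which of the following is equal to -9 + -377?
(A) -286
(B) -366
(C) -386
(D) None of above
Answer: C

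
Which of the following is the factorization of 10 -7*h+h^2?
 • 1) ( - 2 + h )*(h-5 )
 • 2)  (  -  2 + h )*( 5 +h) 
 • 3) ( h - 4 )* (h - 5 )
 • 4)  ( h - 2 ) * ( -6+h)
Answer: 1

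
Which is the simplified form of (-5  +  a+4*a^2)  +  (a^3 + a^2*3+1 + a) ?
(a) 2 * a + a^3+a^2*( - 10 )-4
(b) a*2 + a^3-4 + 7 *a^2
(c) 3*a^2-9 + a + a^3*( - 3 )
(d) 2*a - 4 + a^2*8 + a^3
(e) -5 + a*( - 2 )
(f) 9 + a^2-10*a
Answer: b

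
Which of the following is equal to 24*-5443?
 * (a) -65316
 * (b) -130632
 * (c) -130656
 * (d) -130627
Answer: b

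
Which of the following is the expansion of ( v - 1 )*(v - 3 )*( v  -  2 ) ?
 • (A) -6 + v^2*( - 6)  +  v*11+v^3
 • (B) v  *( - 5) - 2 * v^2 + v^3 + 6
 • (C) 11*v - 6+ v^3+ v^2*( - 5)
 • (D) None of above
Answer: A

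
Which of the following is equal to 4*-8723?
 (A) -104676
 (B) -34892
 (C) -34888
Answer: B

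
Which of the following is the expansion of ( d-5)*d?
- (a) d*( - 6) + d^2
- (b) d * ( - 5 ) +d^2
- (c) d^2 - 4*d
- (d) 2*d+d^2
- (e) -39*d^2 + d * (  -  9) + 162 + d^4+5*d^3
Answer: b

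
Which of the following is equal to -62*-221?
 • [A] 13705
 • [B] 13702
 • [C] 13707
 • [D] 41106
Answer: B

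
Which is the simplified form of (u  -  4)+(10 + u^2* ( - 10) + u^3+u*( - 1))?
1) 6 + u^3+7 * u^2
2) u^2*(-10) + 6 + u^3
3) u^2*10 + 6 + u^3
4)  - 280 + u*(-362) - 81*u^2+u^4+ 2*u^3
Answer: 2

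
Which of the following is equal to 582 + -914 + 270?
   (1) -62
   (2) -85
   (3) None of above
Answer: 1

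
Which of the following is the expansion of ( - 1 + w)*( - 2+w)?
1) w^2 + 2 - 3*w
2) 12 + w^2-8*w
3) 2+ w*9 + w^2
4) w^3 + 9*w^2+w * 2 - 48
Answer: 1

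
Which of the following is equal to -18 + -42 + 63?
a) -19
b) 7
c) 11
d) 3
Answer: d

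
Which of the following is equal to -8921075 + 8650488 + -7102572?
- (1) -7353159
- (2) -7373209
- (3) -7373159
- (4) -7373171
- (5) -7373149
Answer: 3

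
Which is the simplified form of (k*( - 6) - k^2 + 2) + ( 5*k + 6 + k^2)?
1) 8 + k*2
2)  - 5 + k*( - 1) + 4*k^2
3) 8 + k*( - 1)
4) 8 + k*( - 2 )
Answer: 3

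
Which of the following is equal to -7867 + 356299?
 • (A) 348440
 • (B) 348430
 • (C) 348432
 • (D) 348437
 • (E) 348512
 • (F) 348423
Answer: C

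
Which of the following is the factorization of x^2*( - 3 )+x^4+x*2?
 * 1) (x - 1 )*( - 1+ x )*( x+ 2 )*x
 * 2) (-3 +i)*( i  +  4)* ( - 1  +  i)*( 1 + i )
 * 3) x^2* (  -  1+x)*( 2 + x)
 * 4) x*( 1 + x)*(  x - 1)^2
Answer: 1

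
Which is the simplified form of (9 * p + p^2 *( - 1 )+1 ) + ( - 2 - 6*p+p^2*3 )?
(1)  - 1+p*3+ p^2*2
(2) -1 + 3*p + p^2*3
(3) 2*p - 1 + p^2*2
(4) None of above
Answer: 1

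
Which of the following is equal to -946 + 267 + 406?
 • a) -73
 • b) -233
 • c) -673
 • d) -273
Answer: d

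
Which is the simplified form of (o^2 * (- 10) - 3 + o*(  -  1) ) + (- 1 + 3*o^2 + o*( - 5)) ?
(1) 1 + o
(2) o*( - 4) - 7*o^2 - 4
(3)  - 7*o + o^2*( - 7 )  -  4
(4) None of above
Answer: 4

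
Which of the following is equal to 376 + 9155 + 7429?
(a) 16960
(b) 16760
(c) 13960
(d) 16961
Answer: a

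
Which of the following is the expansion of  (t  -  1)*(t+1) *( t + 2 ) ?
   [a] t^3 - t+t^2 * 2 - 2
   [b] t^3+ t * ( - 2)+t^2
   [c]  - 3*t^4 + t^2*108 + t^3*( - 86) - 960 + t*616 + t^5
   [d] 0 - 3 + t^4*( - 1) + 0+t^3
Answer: a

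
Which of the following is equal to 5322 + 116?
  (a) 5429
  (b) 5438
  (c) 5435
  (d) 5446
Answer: b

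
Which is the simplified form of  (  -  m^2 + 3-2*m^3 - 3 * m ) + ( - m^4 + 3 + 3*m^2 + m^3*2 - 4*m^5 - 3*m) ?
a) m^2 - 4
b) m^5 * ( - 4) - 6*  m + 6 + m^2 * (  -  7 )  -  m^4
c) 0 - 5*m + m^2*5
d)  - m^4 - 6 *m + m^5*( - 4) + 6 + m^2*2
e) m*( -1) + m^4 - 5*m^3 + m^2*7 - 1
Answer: d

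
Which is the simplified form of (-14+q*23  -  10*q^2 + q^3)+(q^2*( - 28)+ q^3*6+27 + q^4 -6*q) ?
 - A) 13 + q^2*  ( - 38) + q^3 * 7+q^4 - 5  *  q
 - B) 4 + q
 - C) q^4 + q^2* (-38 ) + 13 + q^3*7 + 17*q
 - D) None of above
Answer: C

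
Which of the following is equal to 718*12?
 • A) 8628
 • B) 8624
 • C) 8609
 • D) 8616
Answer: D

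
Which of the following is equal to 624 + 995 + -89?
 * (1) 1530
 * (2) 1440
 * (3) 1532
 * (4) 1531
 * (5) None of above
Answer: 1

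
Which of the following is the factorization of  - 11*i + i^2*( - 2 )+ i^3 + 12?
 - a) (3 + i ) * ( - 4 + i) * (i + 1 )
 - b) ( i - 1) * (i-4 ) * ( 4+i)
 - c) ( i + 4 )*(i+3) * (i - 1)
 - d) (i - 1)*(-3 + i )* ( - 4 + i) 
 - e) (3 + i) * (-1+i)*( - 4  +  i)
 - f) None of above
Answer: e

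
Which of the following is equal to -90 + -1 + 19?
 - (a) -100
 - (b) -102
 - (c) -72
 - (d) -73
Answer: c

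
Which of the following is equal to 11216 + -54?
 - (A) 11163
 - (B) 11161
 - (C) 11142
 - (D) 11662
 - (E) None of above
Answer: E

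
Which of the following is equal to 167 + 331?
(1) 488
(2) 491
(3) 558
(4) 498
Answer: 4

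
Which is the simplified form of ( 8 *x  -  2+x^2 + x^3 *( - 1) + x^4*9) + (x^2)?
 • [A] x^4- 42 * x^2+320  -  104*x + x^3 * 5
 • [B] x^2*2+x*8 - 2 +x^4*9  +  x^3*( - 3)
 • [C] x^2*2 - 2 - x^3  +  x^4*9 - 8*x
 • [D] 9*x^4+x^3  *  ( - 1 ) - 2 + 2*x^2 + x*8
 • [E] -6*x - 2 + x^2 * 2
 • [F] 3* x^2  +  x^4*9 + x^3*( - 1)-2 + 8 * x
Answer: D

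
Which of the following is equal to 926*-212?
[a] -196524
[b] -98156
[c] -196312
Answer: c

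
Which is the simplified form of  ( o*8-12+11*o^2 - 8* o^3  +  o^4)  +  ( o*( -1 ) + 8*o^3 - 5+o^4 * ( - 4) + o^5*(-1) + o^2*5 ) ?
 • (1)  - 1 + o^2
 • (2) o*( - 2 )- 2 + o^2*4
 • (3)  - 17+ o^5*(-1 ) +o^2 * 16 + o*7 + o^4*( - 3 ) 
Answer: 3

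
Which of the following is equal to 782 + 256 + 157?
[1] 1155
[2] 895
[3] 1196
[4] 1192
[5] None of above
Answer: 5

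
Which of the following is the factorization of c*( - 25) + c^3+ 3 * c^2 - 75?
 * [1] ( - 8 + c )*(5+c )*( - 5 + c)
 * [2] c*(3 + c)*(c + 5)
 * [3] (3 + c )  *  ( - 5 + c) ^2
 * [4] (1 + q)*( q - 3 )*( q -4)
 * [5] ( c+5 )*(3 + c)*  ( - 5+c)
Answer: 5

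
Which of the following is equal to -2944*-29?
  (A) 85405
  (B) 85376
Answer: B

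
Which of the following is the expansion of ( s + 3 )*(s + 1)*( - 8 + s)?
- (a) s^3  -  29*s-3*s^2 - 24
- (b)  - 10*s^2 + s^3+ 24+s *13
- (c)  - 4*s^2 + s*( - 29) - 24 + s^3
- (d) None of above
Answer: c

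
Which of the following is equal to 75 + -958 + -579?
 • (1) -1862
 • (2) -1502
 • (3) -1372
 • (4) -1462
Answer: 4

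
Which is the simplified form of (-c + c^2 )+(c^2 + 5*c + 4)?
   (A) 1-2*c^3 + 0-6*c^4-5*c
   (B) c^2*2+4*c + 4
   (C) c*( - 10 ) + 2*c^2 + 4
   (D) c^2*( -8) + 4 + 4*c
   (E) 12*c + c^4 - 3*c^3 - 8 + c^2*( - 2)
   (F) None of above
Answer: B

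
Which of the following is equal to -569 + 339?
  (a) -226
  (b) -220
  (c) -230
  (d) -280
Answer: c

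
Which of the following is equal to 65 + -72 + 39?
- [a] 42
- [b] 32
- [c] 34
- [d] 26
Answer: b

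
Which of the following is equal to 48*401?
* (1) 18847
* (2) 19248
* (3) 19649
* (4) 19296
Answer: 2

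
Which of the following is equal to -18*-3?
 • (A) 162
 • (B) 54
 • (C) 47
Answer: B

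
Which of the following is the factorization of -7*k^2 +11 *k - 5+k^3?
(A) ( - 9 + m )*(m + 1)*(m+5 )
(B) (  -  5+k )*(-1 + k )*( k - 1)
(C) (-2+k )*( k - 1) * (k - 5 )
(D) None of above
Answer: B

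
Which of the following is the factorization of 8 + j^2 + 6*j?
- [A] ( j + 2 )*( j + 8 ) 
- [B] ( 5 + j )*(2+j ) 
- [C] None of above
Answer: C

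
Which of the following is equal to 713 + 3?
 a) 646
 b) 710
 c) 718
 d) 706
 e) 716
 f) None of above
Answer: e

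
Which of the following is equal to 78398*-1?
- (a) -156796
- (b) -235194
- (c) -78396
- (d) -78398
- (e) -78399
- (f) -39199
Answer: d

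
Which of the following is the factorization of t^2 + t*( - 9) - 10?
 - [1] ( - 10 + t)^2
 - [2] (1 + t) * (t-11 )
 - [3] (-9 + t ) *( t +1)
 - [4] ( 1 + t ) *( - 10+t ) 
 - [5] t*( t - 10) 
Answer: 4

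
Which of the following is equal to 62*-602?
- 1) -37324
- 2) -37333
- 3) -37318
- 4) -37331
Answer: 1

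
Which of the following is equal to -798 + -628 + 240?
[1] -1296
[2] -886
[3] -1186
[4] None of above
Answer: 3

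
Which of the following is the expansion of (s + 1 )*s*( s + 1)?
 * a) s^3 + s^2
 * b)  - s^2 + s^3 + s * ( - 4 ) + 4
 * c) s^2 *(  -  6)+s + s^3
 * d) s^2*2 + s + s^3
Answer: d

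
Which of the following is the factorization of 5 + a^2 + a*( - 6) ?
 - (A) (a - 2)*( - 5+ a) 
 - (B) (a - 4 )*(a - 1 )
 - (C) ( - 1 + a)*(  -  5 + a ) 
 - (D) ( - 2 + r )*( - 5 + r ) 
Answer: C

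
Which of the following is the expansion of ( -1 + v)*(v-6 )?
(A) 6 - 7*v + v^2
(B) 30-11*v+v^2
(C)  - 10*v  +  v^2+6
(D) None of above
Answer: A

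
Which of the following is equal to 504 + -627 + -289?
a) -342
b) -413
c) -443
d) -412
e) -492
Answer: d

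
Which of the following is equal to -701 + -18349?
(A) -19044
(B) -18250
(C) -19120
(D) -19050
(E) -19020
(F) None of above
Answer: D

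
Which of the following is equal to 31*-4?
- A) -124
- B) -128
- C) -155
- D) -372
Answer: A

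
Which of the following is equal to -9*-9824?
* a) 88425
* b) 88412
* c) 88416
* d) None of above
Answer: c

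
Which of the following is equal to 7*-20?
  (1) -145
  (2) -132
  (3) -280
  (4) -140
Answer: 4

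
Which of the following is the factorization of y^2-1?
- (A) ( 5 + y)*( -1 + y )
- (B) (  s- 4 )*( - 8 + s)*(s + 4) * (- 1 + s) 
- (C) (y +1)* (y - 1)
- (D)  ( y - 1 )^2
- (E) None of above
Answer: C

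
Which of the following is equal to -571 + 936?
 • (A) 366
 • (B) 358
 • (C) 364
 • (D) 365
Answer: D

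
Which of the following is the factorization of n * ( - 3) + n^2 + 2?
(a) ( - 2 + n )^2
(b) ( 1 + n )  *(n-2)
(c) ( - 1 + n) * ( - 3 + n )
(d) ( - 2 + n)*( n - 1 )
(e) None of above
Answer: d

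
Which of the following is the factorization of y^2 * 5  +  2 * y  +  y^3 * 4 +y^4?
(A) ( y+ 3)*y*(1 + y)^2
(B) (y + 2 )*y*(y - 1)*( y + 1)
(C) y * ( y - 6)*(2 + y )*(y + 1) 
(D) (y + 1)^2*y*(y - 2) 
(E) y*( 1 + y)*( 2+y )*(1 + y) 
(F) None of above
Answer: E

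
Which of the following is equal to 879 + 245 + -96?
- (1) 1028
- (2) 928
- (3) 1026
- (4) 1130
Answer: 1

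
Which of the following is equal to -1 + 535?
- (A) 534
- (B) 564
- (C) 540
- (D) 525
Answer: A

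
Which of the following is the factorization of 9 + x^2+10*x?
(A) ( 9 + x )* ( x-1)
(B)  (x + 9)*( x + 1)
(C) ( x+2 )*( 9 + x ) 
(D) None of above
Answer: B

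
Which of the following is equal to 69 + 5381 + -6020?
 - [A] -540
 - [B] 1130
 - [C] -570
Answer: C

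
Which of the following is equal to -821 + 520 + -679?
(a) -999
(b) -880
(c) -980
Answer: c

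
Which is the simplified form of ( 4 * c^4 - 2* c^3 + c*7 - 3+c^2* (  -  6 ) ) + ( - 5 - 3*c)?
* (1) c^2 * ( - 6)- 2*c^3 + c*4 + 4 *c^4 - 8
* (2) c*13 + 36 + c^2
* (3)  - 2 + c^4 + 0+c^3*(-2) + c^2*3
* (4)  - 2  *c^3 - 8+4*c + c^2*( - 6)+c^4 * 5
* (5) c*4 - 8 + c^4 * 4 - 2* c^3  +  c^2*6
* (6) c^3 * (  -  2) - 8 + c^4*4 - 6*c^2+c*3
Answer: 1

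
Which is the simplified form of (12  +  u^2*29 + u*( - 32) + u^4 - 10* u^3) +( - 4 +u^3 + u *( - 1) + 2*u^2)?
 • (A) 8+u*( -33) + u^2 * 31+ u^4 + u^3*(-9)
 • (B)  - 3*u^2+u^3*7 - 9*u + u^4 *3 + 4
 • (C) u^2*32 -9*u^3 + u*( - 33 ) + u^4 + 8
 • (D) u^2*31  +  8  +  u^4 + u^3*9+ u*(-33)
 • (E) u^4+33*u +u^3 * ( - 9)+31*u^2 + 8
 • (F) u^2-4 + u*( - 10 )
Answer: A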